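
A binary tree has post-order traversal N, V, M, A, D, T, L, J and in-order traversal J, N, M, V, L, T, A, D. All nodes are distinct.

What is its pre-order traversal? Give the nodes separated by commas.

J, L, M, N, V, T, D, A

The last element of post-order is the root; it splits in-order into left and right subtrees.
Root J: left subtree has 0 nodes { }, right has 7 {N, M, V, L, T, A, D}.
  Root L: left subtree has 3 nodes {N, M, V}, right has 3 {T, A, D}.
    Root M: left subtree has 1 node {N}, right has 1 {V}.
    Root T: left subtree has 0 nodes { }, right has 2 {A, D}.
      Root D: left subtree has 1 node {A}, right has 0 { }.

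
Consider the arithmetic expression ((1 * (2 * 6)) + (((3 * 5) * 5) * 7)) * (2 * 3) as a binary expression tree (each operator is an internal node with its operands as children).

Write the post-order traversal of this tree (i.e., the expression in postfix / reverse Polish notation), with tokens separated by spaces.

1 2 6 * * 3 5 * 5 * 7 * + 2 3 * *

Post-order on an expression tree gives postfix notation: for each operator, emit left operand, right operand, then the operator.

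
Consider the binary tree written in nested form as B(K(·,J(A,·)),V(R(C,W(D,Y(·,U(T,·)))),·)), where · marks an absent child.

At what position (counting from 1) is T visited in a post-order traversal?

Post-order visits the left subtree, then the right subtree, then the node.
At B: go left to K.
  At K: no left child.
  At K: go right to J.
    At J: go left to A.
      A is a leaf — visit A.
    At J: no right child.
    Visit J.
  Visit K.
At B: go right to V.
  At V: go left to R.
    At R: go left to C.
      C is a leaf — visit C.
    At R: go right to W.
      At W: go left to D.
        D is a leaf — visit D.
      At W: go right to Y.
        At Y: no left child.
        At Y: go right to U.
          At U: go left to T.
            T is a leaf — visit T.
          At U: no right child.
          Visit U.
        Visit Y.
      Visit W.
    Visit R.
  At V: no right child.
  Visit V.
Visit B.
Full post-order sequence: A, J, K, C, D, T, U, Y, W, R, V, B.

6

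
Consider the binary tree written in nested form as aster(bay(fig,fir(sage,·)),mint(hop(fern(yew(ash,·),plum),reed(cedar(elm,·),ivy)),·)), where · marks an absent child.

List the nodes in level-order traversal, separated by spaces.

aster bay mint fig fir hop sage fern reed yew plum cedar ivy ash elm

Level-order visits nodes level by level from the root, left to right within each level.
Level 0: aster
Level 1: bay, mint
Level 2: fig, fir, hop
Level 3: sage, fern, reed
Level 4: yew, plum, cedar, ivy
Level 5: ash, elm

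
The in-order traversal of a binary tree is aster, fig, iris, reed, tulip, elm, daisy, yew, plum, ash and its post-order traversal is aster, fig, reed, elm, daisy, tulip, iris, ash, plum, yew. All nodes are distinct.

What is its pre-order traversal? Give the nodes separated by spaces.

yew iris fig aster tulip reed daisy elm plum ash

The last element of post-order is the root; it splits in-order into left and right subtrees.
Root yew: left subtree has 7 nodes {aster, fig, iris, reed, tulip, elm, daisy}, right has 2 {plum, ash}.
  Root iris: left subtree has 2 nodes {aster, fig}, right has 4 {reed, tulip, elm, daisy}.
    Root fig: left subtree has 1 node {aster}, right has 0 { }.
    Root tulip: left subtree has 1 node {reed}, right has 2 {elm, daisy}.
      Root daisy: left subtree has 1 node {elm}, right has 0 { }.
  Root plum: left subtree has 0 nodes { }, right has 1 {ash}.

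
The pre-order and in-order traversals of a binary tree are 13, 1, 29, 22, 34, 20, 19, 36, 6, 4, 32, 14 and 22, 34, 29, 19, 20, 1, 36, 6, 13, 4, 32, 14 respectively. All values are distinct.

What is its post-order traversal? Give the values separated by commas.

The first element of pre-order is the root; it splits in-order into left and right subtrees.
Root 13: left subtree has 8 nodes {22, 34, 29, 19, 20, 1, 36, 6}, right has 3 {4, 32, 14}.
  Root 1: left subtree has 5 nodes {22, 34, 29, 19, 20}, right has 2 {36, 6}.
    Root 29: left subtree has 2 nodes {22, 34}, right has 2 {19, 20}.
      Root 22: left subtree has 0 nodes { }, right has 1 {34}.
      Root 20: left subtree has 1 node {19}, right has 0 { }.
    Root 36: left subtree has 0 nodes { }, right has 1 {6}.
  Root 4: left subtree has 0 nodes { }, right has 2 {32, 14}.
    Root 32: left subtree has 0 nodes { }, right has 1 {14}.

34, 22, 19, 20, 29, 6, 36, 1, 14, 32, 4, 13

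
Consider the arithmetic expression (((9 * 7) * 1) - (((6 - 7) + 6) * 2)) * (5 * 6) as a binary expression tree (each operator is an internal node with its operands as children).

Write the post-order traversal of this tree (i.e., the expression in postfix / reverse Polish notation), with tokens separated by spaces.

Post-order on an expression tree gives postfix notation: for each operator, emit left operand, right operand, then the operator.

9 7 * 1 * 6 7 - 6 + 2 * - 5 6 * *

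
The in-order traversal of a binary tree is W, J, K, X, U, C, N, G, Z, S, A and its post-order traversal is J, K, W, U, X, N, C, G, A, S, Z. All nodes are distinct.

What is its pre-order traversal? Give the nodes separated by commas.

The last element of post-order is the root; it splits in-order into left and right subtrees.
Root Z: left subtree has 8 nodes {W, J, K, X, U, C, N, G}, right has 2 {S, A}.
  Root G: left subtree has 7 nodes {W, J, K, X, U, C, N}, right has 0 { }.
    Root C: left subtree has 5 nodes {W, J, K, X, U}, right has 1 {N}.
      Root X: left subtree has 3 nodes {W, J, K}, right has 1 {U}.
        Root W: left subtree has 0 nodes { }, right has 2 {J, K}.
          Root K: left subtree has 1 node {J}, right has 0 { }.
  Root S: left subtree has 0 nodes { }, right has 1 {A}.

Z, G, C, X, W, K, J, U, N, S, A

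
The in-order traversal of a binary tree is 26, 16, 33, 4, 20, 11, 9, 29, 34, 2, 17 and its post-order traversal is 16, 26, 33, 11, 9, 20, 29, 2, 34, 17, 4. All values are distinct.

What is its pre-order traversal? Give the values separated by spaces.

The last element of post-order is the root; it splits in-order into left and right subtrees.
Root 4: left subtree has 3 nodes {26, 16, 33}, right has 7 {20, 11, 9, 29, 34, 2, 17}.
  Root 33: left subtree has 2 nodes {26, 16}, right has 0 { }.
    Root 26: left subtree has 0 nodes { }, right has 1 {16}.
  Root 17: left subtree has 6 nodes {20, 11, 9, 29, 34, 2}, right has 0 { }.
    Root 34: left subtree has 4 nodes {20, 11, 9, 29}, right has 1 {2}.
      Root 29: left subtree has 3 nodes {20, 11, 9}, right has 0 { }.
        Root 20: left subtree has 0 nodes { }, right has 2 {11, 9}.
          Root 9: left subtree has 1 node {11}, right has 0 { }.

4 33 26 16 17 34 29 20 9 11 2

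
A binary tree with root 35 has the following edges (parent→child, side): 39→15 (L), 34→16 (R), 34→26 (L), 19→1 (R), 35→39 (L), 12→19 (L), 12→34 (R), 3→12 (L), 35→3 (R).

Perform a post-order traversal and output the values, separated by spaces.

15 39 1 19 26 16 34 12 3 35

Post-order visits the left subtree, then the right subtree, then the node.
At 35: go left to 39.
  At 39: go left to 15.
    15 is a leaf — visit 15.
  At 39: no right child.
  Visit 39.
At 35: go right to 3.
  At 3: go left to 12.
    At 12: go left to 19.
      At 19: no left child.
      At 19: go right to 1.
        1 is a leaf — visit 1.
      Visit 19.
    At 12: go right to 34.
      At 34: go left to 26.
        26 is a leaf — visit 26.
      At 34: go right to 16.
        16 is a leaf — visit 16.
      Visit 34.
    Visit 12.
  At 3: no right child.
  Visit 3.
Visit 35.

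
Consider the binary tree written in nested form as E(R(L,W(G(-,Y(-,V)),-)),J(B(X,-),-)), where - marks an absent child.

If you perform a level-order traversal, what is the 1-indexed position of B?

Level-order visits nodes level by level from the root, left to right within each level.
Level 0: E
Level 1: R, J
Level 2: L, W, B
Level 3: G, X
Level 4: Y
Level 5: V
Full level-order sequence: E, R, J, L, W, B, G, X, Y, V.

6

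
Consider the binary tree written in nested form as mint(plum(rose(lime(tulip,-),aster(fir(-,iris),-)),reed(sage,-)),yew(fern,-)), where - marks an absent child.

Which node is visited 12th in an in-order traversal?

yew

In-order visits the left subtree, then the node, then the right subtree.
At mint: go left to plum.
  At plum: go left to rose.
    At rose: go left to lime.
      At lime: go left to tulip.
        tulip is a leaf — visit tulip.
      Visit lime.
      At lime: no right child.
    Visit rose.
    At rose: go right to aster.
      At aster: go left to fir.
        At fir: no left child.
        Visit fir.
        At fir: go right to iris.
          iris is a leaf — visit iris.
      Visit aster.
      At aster: no right child.
  Visit plum.
  At plum: go right to reed.
    At reed: go left to sage.
      sage is a leaf — visit sage.
    Visit reed.
    At reed: no right child.
Visit mint.
At mint: go right to yew.
  At yew: go left to fern.
    fern is a leaf — visit fern.
  Visit yew.
  At yew: no right child.
Full in-order sequence: tulip, lime, rose, fir, iris, aster, plum, sage, reed, mint, fern, yew.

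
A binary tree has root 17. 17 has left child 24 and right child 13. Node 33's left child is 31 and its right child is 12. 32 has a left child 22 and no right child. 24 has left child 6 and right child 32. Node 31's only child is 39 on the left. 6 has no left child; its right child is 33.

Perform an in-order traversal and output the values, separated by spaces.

In-order visits the left subtree, then the node, then the right subtree.
At 17: go left to 24.
  At 24: go left to 6.
    At 6: no left child.
    Visit 6.
    At 6: go right to 33.
      At 33: go left to 31.
        At 31: go left to 39.
          39 is a leaf — visit 39.
        Visit 31.
        At 31: no right child.
      Visit 33.
      At 33: go right to 12.
        12 is a leaf — visit 12.
  Visit 24.
  At 24: go right to 32.
    At 32: go left to 22.
      22 is a leaf — visit 22.
    Visit 32.
    At 32: no right child.
Visit 17.
At 17: go right to 13.
  13 is a leaf — visit 13.

6 39 31 33 12 24 22 32 17 13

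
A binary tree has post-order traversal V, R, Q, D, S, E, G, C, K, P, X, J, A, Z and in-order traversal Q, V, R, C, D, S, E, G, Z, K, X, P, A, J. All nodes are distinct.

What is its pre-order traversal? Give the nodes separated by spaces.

The last element of post-order is the root; it splits in-order into left and right subtrees.
Root Z: left subtree has 8 nodes {Q, V, R, C, D, S, E, G}, right has 5 {K, X, P, A, J}.
  Root C: left subtree has 3 nodes {Q, V, R}, right has 4 {D, S, E, G}.
    Root Q: left subtree has 0 nodes { }, right has 2 {V, R}.
      Root R: left subtree has 1 node {V}, right has 0 { }.
    Root G: left subtree has 3 nodes {D, S, E}, right has 0 { }.
      Root E: left subtree has 2 nodes {D, S}, right has 0 { }.
        Root S: left subtree has 1 node {D}, right has 0 { }.
  Root A: left subtree has 3 nodes {K, X, P}, right has 1 {J}.
    Root X: left subtree has 1 node {K}, right has 1 {P}.

Z C Q R V G E S D A X K P J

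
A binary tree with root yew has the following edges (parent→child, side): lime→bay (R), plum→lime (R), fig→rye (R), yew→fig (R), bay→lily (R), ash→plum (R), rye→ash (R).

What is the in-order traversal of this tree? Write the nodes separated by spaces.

In-order visits the left subtree, then the node, then the right subtree.
At yew: no left child.
Visit yew.
At yew: go right to fig.
  At fig: no left child.
  Visit fig.
  At fig: go right to rye.
    At rye: no left child.
    Visit rye.
    At rye: go right to ash.
      At ash: no left child.
      Visit ash.
      At ash: go right to plum.
        At plum: no left child.
        Visit plum.
        At plum: go right to lime.
          At lime: no left child.
          Visit lime.
          At lime: go right to bay.
            At bay: no left child.
            Visit bay.
            At bay: go right to lily.
              lily is a leaf — visit lily.

yew fig rye ash plum lime bay lily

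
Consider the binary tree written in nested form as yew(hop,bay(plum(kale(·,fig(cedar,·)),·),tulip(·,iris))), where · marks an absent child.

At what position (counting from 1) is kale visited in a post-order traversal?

Post-order visits the left subtree, then the right subtree, then the node.
At yew: go left to hop.
  hop is a leaf — visit hop.
At yew: go right to bay.
  At bay: go left to plum.
    At plum: go left to kale.
      At kale: no left child.
      At kale: go right to fig.
        At fig: go left to cedar.
          cedar is a leaf — visit cedar.
        At fig: no right child.
        Visit fig.
      Visit kale.
    At plum: no right child.
    Visit plum.
  At bay: go right to tulip.
    At tulip: no left child.
    At tulip: go right to iris.
      iris is a leaf — visit iris.
    Visit tulip.
  Visit bay.
Visit yew.
Full post-order sequence: hop, cedar, fig, kale, plum, iris, tulip, bay, yew.

4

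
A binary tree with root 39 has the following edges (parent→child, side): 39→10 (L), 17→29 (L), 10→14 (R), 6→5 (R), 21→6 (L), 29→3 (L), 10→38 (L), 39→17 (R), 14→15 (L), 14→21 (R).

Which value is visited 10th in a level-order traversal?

6

Level-order visits nodes level by level from the root, left to right within each level.
Level 0: 39
Level 1: 10, 17
Level 2: 38, 14, 29
Level 3: 15, 21, 3
Level 4: 6
Level 5: 5
Full level-order sequence: 39, 10, 17, 38, 14, 29, 15, 21, 3, 6, 5.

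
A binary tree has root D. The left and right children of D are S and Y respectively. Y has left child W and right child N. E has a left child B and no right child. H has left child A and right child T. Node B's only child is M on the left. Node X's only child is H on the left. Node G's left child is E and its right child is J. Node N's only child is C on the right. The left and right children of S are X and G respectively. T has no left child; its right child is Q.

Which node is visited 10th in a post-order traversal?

Post-order visits the left subtree, then the right subtree, then the node.
At D: go left to S.
  At S: go left to X.
    At X: go left to H.
      At H: go left to A.
        A is a leaf — visit A.
      At H: go right to T.
        At T: no left child.
        At T: go right to Q.
          Q is a leaf — visit Q.
        Visit T.
      Visit H.
    At X: no right child.
    Visit X.
  At S: go right to G.
    At G: go left to E.
      At E: go left to B.
        At B: go left to M.
          M is a leaf — visit M.
        At B: no right child.
        Visit B.
      At E: no right child.
      Visit E.
    At G: go right to J.
      J is a leaf — visit J.
    Visit G.
  Visit S.
At D: go right to Y.
  At Y: go left to W.
    W is a leaf — visit W.
  At Y: go right to N.
    At N: no left child.
    At N: go right to C.
      C is a leaf — visit C.
    Visit N.
  Visit Y.
Visit D.
Full post-order sequence: A, Q, T, H, X, M, B, E, J, G, S, W, C, N, Y, D.

G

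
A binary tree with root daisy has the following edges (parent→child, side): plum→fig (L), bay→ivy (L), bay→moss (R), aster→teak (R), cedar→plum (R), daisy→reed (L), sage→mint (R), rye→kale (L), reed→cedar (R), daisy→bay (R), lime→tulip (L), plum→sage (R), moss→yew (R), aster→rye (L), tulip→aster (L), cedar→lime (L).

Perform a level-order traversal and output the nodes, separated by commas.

Level-order visits nodes level by level from the root, left to right within each level.
Level 0: daisy
Level 1: reed, bay
Level 2: cedar, ivy, moss
Level 3: lime, plum, yew
Level 4: tulip, fig, sage
Level 5: aster, mint
Level 6: rye, teak
Level 7: kale

daisy, reed, bay, cedar, ivy, moss, lime, plum, yew, tulip, fig, sage, aster, mint, rye, teak, kale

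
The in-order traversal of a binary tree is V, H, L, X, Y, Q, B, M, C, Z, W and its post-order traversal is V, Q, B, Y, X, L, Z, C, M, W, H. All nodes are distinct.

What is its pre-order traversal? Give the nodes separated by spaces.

The last element of post-order is the root; it splits in-order into left and right subtrees.
Root H: left subtree has 1 node {V}, right has 9 {L, X, Y, Q, B, M, C, Z, W}.
  Root W: left subtree has 8 nodes {L, X, Y, Q, B, M, C, Z}, right has 0 { }.
    Root M: left subtree has 5 nodes {L, X, Y, Q, B}, right has 2 {C, Z}.
      Root L: left subtree has 0 nodes { }, right has 4 {X, Y, Q, B}.
        Root X: left subtree has 0 nodes { }, right has 3 {Y, Q, B}.
          Root Y: left subtree has 0 nodes { }, right has 2 {Q, B}.
            Root B: left subtree has 1 node {Q}, right has 0 { }.
      Root C: left subtree has 0 nodes { }, right has 1 {Z}.

H V W M L X Y B Q C Z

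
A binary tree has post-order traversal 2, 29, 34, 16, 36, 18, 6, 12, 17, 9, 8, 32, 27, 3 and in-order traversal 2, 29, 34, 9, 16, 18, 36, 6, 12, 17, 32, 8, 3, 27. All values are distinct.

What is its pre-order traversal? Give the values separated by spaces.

3 32 9 34 29 2 17 12 6 18 16 36 8 27

The last element of post-order is the root; it splits in-order into left and right subtrees.
Root 3: left subtree has 12 nodes {2, 29, 34, 9, 16, 18, 36, 6, 12, 17, 32, 8}, right has 1 {27}.
  Root 32: left subtree has 10 nodes {2, 29, 34, 9, 16, 18, 36, 6, 12, 17}, right has 1 {8}.
    Root 9: left subtree has 3 nodes {2, 29, 34}, right has 6 {16, 18, 36, 6, 12, 17}.
      Root 34: left subtree has 2 nodes {2, 29}, right has 0 { }.
        Root 29: left subtree has 1 node {2}, right has 0 { }.
      Root 17: left subtree has 5 nodes {16, 18, 36, 6, 12}, right has 0 { }.
        Root 12: left subtree has 4 nodes {16, 18, 36, 6}, right has 0 { }.
          Root 6: left subtree has 3 nodes {16, 18, 36}, right has 0 { }.
            Root 18: left subtree has 1 node {16}, right has 1 {36}.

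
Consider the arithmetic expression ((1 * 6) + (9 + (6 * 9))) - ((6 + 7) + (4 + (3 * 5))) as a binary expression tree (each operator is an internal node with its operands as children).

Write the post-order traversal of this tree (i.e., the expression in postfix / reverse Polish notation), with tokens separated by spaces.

1 6 * 9 6 9 * + + 6 7 + 4 3 5 * + + -

Post-order on an expression tree gives postfix notation: for each operator, emit left operand, right operand, then the operator.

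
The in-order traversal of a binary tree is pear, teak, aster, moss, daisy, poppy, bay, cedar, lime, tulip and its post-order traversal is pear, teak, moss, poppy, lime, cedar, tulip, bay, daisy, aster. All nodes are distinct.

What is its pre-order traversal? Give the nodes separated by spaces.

The last element of post-order is the root; it splits in-order into left and right subtrees.
Root aster: left subtree has 2 nodes {pear, teak}, right has 7 {moss, daisy, poppy, bay, cedar, lime, tulip}.
  Root teak: left subtree has 1 node {pear}, right has 0 { }.
  Root daisy: left subtree has 1 node {moss}, right has 5 {poppy, bay, cedar, lime, tulip}.
    Root bay: left subtree has 1 node {poppy}, right has 3 {cedar, lime, tulip}.
      Root tulip: left subtree has 2 nodes {cedar, lime}, right has 0 { }.
        Root cedar: left subtree has 0 nodes { }, right has 1 {lime}.

aster teak pear daisy moss bay poppy tulip cedar lime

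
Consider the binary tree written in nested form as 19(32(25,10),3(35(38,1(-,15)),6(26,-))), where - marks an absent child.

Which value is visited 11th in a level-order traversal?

Level-order visits nodes level by level from the root, left to right within each level.
Level 0: 19
Level 1: 32, 3
Level 2: 25, 10, 35, 6
Level 3: 38, 1, 26
Level 4: 15
Full level-order sequence: 19, 32, 3, 25, 10, 35, 6, 38, 1, 26, 15.

15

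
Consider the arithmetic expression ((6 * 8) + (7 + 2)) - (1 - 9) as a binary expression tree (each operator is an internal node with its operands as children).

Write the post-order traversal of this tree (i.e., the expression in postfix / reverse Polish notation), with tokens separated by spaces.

6 8 * 7 2 + + 1 9 - -

Post-order on an expression tree gives postfix notation: for each operator, emit left operand, right operand, then the operator.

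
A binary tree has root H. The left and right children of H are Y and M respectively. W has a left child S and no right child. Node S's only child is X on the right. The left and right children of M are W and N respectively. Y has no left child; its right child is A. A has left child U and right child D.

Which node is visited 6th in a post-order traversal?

S

Post-order visits the left subtree, then the right subtree, then the node.
At H: go left to Y.
  At Y: no left child.
  At Y: go right to A.
    At A: go left to U.
      U is a leaf — visit U.
    At A: go right to D.
      D is a leaf — visit D.
    Visit A.
  Visit Y.
At H: go right to M.
  At M: go left to W.
    At W: go left to S.
      At S: no left child.
      At S: go right to X.
        X is a leaf — visit X.
      Visit S.
    At W: no right child.
    Visit W.
  At M: go right to N.
    N is a leaf — visit N.
  Visit M.
Visit H.
Full post-order sequence: U, D, A, Y, X, S, W, N, M, H.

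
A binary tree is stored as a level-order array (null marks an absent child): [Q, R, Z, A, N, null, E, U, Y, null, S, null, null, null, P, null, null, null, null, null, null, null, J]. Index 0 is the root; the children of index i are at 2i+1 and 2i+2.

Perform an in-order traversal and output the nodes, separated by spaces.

In-order visits the left subtree, then the node, then the right subtree.
At Q: go left to R.
  At R: go left to A.
    At A: go left to U.
      U is a leaf — visit U.
    Visit A.
    At A: go right to Y.
      Y is a leaf — visit Y.
  Visit R.
  At R: go right to N.
    At N: no left child.
    Visit N.
    At N: go right to S.
      At S: no left child.
      Visit S.
      At S: go right to J.
        J is a leaf — visit J.
Visit Q.
At Q: go right to Z.
  At Z: no left child.
  Visit Z.
  At Z: go right to E.
    At E: no left child.
    Visit E.
    At E: go right to P.
      P is a leaf — visit P.

U A Y R N S J Q Z E P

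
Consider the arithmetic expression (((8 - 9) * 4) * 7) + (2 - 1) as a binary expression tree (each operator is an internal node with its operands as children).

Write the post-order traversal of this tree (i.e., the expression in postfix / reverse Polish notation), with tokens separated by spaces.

8 9 - 4 * 7 * 2 1 - +

Post-order on an expression tree gives postfix notation: for each operator, emit left operand, right operand, then the operator.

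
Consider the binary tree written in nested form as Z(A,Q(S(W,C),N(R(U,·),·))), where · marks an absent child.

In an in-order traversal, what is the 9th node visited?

N

In-order visits the left subtree, then the node, then the right subtree.
At Z: go left to A.
  A is a leaf — visit A.
Visit Z.
At Z: go right to Q.
  At Q: go left to S.
    At S: go left to W.
      W is a leaf — visit W.
    Visit S.
    At S: go right to C.
      C is a leaf — visit C.
  Visit Q.
  At Q: go right to N.
    At N: go left to R.
      At R: go left to U.
        U is a leaf — visit U.
      Visit R.
      At R: no right child.
    Visit N.
    At N: no right child.
Full in-order sequence: A, Z, W, S, C, Q, U, R, N.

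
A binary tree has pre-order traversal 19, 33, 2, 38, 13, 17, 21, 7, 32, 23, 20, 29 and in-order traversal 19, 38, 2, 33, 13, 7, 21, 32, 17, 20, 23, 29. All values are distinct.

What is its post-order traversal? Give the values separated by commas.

38, 2, 7, 32, 21, 20, 29, 23, 17, 13, 33, 19

The first element of pre-order is the root; it splits in-order into left and right subtrees.
Root 19: left subtree has 0 nodes { }, right has 11 {38, 2, 33, 13, 7, 21, 32, 17, 20, 23, 29}.
  Root 33: left subtree has 2 nodes {38, 2}, right has 8 {13, 7, 21, 32, 17, 20, 23, 29}.
    Root 2: left subtree has 1 node {38}, right has 0 { }.
    Root 13: left subtree has 0 nodes { }, right has 7 {7, 21, 32, 17, 20, 23, 29}.
      Root 17: left subtree has 3 nodes {7, 21, 32}, right has 3 {20, 23, 29}.
        Root 21: left subtree has 1 node {7}, right has 1 {32}.
        Root 23: left subtree has 1 node {20}, right has 1 {29}.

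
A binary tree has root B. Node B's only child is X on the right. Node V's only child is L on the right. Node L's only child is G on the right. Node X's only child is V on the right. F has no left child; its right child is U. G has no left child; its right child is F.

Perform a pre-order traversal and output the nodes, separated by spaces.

B X V L G F U

Pre-order visits the node, then its left subtree, then its right subtree.
Visit B.
At B: no left child.
At B: go right to X.
  Visit X.
  At X: no left child.
  At X: go right to V.
    Visit V.
    At V: no left child.
    At V: go right to L.
      Visit L.
      At L: no left child.
      At L: go right to G.
        Visit G.
        At G: no left child.
        At G: go right to F.
          Visit F.
          At F: no left child.
          At F: go right to U.
            U is a leaf — visit U.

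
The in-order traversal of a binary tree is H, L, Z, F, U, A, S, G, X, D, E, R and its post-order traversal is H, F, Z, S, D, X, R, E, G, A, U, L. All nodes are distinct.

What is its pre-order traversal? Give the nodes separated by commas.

The last element of post-order is the root; it splits in-order into left and right subtrees.
Root L: left subtree has 1 node {H}, right has 10 {Z, F, U, A, S, G, X, D, E, R}.
  Root U: left subtree has 2 nodes {Z, F}, right has 7 {A, S, G, X, D, E, R}.
    Root Z: left subtree has 0 nodes { }, right has 1 {F}.
    Root A: left subtree has 0 nodes { }, right has 6 {S, G, X, D, E, R}.
      Root G: left subtree has 1 node {S}, right has 4 {X, D, E, R}.
        Root E: left subtree has 2 nodes {X, D}, right has 1 {R}.
          Root X: left subtree has 0 nodes { }, right has 1 {D}.

L, H, U, Z, F, A, G, S, E, X, D, R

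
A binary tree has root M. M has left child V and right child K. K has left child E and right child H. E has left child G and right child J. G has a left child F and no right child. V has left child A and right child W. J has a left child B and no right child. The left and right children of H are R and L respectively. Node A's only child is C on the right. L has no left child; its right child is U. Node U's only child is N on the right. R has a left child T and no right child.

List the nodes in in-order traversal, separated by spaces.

A C V W M F G E B J K T R H L U N

In-order visits the left subtree, then the node, then the right subtree.
At M: go left to V.
  At V: go left to A.
    At A: no left child.
    Visit A.
    At A: go right to C.
      C is a leaf — visit C.
  Visit V.
  At V: go right to W.
    W is a leaf — visit W.
Visit M.
At M: go right to K.
  At K: go left to E.
    At E: go left to G.
      At G: go left to F.
        F is a leaf — visit F.
      Visit G.
      At G: no right child.
    Visit E.
    At E: go right to J.
      At J: go left to B.
        B is a leaf — visit B.
      Visit J.
      At J: no right child.
  Visit K.
  At K: go right to H.
    At H: go left to R.
      At R: go left to T.
        T is a leaf — visit T.
      Visit R.
      At R: no right child.
    Visit H.
    At H: go right to L.
      At L: no left child.
      Visit L.
      At L: go right to U.
        At U: no left child.
        Visit U.
        At U: go right to N.
          N is a leaf — visit N.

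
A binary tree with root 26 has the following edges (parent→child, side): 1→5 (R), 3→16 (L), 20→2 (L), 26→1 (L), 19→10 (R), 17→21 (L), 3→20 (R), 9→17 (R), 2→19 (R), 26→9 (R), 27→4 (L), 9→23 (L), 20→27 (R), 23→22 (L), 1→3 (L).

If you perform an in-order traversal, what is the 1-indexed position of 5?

10

In-order visits the left subtree, then the node, then the right subtree.
At 26: go left to 1.
  At 1: go left to 3.
    At 3: go left to 16.
      16 is a leaf — visit 16.
    Visit 3.
    At 3: go right to 20.
      At 20: go left to 2.
        At 2: no left child.
        Visit 2.
        At 2: go right to 19.
          At 19: no left child.
          Visit 19.
          At 19: go right to 10.
            10 is a leaf — visit 10.
      Visit 20.
      At 20: go right to 27.
        At 27: go left to 4.
          4 is a leaf — visit 4.
        Visit 27.
        At 27: no right child.
  Visit 1.
  At 1: go right to 5.
    5 is a leaf — visit 5.
Visit 26.
At 26: go right to 9.
  At 9: go left to 23.
    At 23: go left to 22.
      22 is a leaf — visit 22.
    Visit 23.
    At 23: no right child.
  Visit 9.
  At 9: go right to 17.
    At 17: go left to 21.
      21 is a leaf — visit 21.
    Visit 17.
    At 17: no right child.
Full in-order sequence: 16, 3, 2, 19, 10, 20, 4, 27, 1, 5, 26, 22, 23, 9, 21, 17.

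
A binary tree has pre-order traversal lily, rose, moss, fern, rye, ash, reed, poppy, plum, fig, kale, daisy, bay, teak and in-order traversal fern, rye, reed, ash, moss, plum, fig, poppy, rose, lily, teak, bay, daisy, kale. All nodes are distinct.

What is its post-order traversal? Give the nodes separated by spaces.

reed ash rye fern fig plum poppy moss rose teak bay daisy kale lily

The first element of pre-order is the root; it splits in-order into left and right subtrees.
Root lily: left subtree has 9 nodes {fern, rye, reed, ash, moss, plum, fig, poppy, rose}, right has 4 {teak, bay, daisy, kale}.
  Root rose: left subtree has 8 nodes {fern, rye, reed, ash, moss, plum, fig, poppy}, right has 0 { }.
    Root moss: left subtree has 4 nodes {fern, rye, reed, ash}, right has 3 {plum, fig, poppy}.
      Root fern: left subtree has 0 nodes { }, right has 3 {rye, reed, ash}.
        Root rye: left subtree has 0 nodes { }, right has 2 {reed, ash}.
          Root ash: left subtree has 1 node {reed}, right has 0 { }.
      Root poppy: left subtree has 2 nodes {plum, fig}, right has 0 { }.
        Root plum: left subtree has 0 nodes { }, right has 1 {fig}.
  Root kale: left subtree has 3 nodes {teak, bay, daisy}, right has 0 { }.
    Root daisy: left subtree has 2 nodes {teak, bay}, right has 0 { }.
      Root bay: left subtree has 1 node {teak}, right has 0 { }.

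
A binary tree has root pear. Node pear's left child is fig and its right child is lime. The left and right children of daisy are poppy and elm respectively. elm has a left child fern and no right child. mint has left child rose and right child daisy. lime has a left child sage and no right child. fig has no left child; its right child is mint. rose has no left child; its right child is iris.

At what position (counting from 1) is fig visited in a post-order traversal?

Post-order visits the left subtree, then the right subtree, then the node.
At pear: go left to fig.
  At fig: no left child.
  At fig: go right to mint.
    At mint: go left to rose.
      At rose: no left child.
      At rose: go right to iris.
        iris is a leaf — visit iris.
      Visit rose.
    At mint: go right to daisy.
      At daisy: go left to poppy.
        poppy is a leaf — visit poppy.
      At daisy: go right to elm.
        At elm: go left to fern.
          fern is a leaf — visit fern.
        At elm: no right child.
        Visit elm.
      Visit daisy.
    Visit mint.
  Visit fig.
At pear: go right to lime.
  At lime: go left to sage.
    sage is a leaf — visit sage.
  At lime: no right child.
  Visit lime.
Visit pear.
Full post-order sequence: iris, rose, poppy, fern, elm, daisy, mint, fig, sage, lime, pear.

8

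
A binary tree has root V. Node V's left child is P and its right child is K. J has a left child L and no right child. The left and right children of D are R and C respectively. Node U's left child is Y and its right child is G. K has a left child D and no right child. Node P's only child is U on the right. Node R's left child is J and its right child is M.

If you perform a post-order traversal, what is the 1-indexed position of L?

5

Post-order visits the left subtree, then the right subtree, then the node.
At V: go left to P.
  At P: no left child.
  At P: go right to U.
    At U: go left to Y.
      Y is a leaf — visit Y.
    At U: go right to G.
      G is a leaf — visit G.
    Visit U.
  Visit P.
At V: go right to K.
  At K: go left to D.
    At D: go left to R.
      At R: go left to J.
        At J: go left to L.
          L is a leaf — visit L.
        At J: no right child.
        Visit J.
      At R: go right to M.
        M is a leaf — visit M.
      Visit R.
    At D: go right to C.
      C is a leaf — visit C.
    Visit D.
  At K: no right child.
  Visit K.
Visit V.
Full post-order sequence: Y, G, U, P, L, J, M, R, C, D, K, V.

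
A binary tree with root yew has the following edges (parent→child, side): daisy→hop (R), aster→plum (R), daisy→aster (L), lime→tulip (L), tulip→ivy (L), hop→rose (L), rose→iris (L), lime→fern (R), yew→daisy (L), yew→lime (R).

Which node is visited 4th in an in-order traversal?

iris

In-order visits the left subtree, then the node, then the right subtree.
At yew: go left to daisy.
  At daisy: go left to aster.
    At aster: no left child.
    Visit aster.
    At aster: go right to plum.
      plum is a leaf — visit plum.
  Visit daisy.
  At daisy: go right to hop.
    At hop: go left to rose.
      At rose: go left to iris.
        iris is a leaf — visit iris.
      Visit rose.
      At rose: no right child.
    Visit hop.
    At hop: no right child.
Visit yew.
At yew: go right to lime.
  At lime: go left to tulip.
    At tulip: go left to ivy.
      ivy is a leaf — visit ivy.
    Visit tulip.
    At tulip: no right child.
  Visit lime.
  At lime: go right to fern.
    fern is a leaf — visit fern.
Full in-order sequence: aster, plum, daisy, iris, rose, hop, yew, ivy, tulip, lime, fern.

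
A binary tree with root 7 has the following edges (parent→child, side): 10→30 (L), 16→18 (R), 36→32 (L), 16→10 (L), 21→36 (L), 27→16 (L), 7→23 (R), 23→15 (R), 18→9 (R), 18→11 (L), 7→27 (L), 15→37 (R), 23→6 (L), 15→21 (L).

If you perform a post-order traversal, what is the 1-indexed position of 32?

Post-order visits the left subtree, then the right subtree, then the node.
At 7: go left to 27.
  At 27: go left to 16.
    At 16: go left to 10.
      At 10: go left to 30.
        30 is a leaf — visit 30.
      At 10: no right child.
      Visit 10.
    At 16: go right to 18.
      At 18: go left to 11.
        11 is a leaf — visit 11.
      At 18: go right to 9.
        9 is a leaf — visit 9.
      Visit 18.
    Visit 16.
  At 27: no right child.
  Visit 27.
At 7: go right to 23.
  At 23: go left to 6.
    6 is a leaf — visit 6.
  At 23: go right to 15.
    At 15: go left to 21.
      At 21: go left to 36.
        At 36: go left to 32.
          32 is a leaf — visit 32.
        At 36: no right child.
        Visit 36.
      At 21: no right child.
      Visit 21.
    At 15: go right to 37.
      37 is a leaf — visit 37.
    Visit 15.
  Visit 23.
Visit 7.
Full post-order sequence: 30, 10, 11, 9, 18, 16, 27, 6, 32, 36, 21, 37, 15, 23, 7.

9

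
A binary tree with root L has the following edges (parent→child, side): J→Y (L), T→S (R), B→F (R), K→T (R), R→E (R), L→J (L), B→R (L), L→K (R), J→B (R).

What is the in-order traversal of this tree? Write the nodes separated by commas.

Y, J, R, E, B, F, L, K, T, S

In-order visits the left subtree, then the node, then the right subtree.
At L: go left to J.
  At J: go left to Y.
    Y is a leaf — visit Y.
  Visit J.
  At J: go right to B.
    At B: go left to R.
      At R: no left child.
      Visit R.
      At R: go right to E.
        E is a leaf — visit E.
    Visit B.
    At B: go right to F.
      F is a leaf — visit F.
Visit L.
At L: go right to K.
  At K: no left child.
  Visit K.
  At K: go right to T.
    At T: no left child.
    Visit T.
    At T: go right to S.
      S is a leaf — visit S.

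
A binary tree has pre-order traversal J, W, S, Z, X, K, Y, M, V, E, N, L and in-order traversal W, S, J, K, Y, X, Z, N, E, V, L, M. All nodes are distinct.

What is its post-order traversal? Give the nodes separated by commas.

S, W, Y, K, X, N, E, L, V, M, Z, J

The first element of pre-order is the root; it splits in-order into left and right subtrees.
Root J: left subtree has 2 nodes {W, S}, right has 9 {K, Y, X, Z, N, E, V, L, M}.
  Root W: left subtree has 0 nodes { }, right has 1 {S}.
  Root Z: left subtree has 3 nodes {K, Y, X}, right has 5 {N, E, V, L, M}.
    Root X: left subtree has 2 nodes {K, Y}, right has 0 { }.
      Root K: left subtree has 0 nodes { }, right has 1 {Y}.
    Root M: left subtree has 4 nodes {N, E, V, L}, right has 0 { }.
      Root V: left subtree has 2 nodes {N, E}, right has 1 {L}.
        Root E: left subtree has 1 node {N}, right has 0 { }.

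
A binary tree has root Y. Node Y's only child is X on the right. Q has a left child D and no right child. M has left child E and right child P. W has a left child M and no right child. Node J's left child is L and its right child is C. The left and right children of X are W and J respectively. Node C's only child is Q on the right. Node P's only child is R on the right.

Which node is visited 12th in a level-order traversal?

D

Level-order visits nodes level by level from the root, left to right within each level.
Level 0: Y
Level 1: X
Level 2: W, J
Level 3: M, L, C
Level 4: E, P, Q
Level 5: R, D
Full level-order sequence: Y, X, W, J, M, L, C, E, P, Q, R, D.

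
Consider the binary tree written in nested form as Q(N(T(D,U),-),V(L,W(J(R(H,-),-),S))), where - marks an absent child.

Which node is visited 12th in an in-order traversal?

S

In-order visits the left subtree, then the node, then the right subtree.
At Q: go left to N.
  At N: go left to T.
    At T: go left to D.
      D is a leaf — visit D.
    Visit T.
    At T: go right to U.
      U is a leaf — visit U.
  Visit N.
  At N: no right child.
Visit Q.
At Q: go right to V.
  At V: go left to L.
    L is a leaf — visit L.
  Visit V.
  At V: go right to W.
    At W: go left to J.
      At J: go left to R.
        At R: go left to H.
          H is a leaf — visit H.
        Visit R.
        At R: no right child.
      Visit J.
      At J: no right child.
    Visit W.
    At W: go right to S.
      S is a leaf — visit S.
Full in-order sequence: D, T, U, N, Q, L, V, H, R, J, W, S.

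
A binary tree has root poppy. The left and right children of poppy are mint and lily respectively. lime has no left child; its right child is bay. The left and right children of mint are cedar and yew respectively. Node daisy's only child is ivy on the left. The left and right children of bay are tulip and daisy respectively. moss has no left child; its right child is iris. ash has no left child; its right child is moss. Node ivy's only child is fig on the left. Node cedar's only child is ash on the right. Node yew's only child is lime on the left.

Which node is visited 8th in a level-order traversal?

Level-order visits nodes level by level from the root, left to right within each level.
Level 0: poppy
Level 1: mint, lily
Level 2: cedar, yew
Level 3: ash, lime
Level 4: moss, bay
Level 5: iris, tulip, daisy
Level 6: ivy
Level 7: fig
Full level-order sequence: poppy, mint, lily, cedar, yew, ash, lime, moss, bay, iris, tulip, daisy, ivy, fig.

moss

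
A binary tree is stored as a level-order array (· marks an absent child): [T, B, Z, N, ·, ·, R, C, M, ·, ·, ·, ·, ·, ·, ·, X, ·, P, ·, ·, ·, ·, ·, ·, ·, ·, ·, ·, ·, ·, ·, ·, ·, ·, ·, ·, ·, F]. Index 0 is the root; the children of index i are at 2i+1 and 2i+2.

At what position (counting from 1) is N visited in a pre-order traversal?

Pre-order visits the node, then its left subtree, then its right subtree.
Visit T.
At T: go left to B.
  Visit B.
  At B: go left to N.
    Visit N.
    At N: go left to C.
      Visit C.
      At C: no left child.
      At C: go right to X.
        X is a leaf — visit X.
    At N: go right to M.
      Visit M.
      At M: no left child.
      At M: go right to P.
        Visit P.
        At P: no left child.
        At P: go right to F.
          F is a leaf — visit F.
  At B: no right child.
At T: go right to Z.
  Visit Z.
  At Z: no left child.
  At Z: go right to R.
    R is a leaf — visit R.
Full pre-order sequence: T, B, N, C, X, M, P, F, Z, R.

3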